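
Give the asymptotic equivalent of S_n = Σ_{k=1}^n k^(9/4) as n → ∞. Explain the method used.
S_n ~ (4/13) · n^(13/4)

Integral comparison: Σ_{k=1}^n k^(9/4) = ∫_0^n x^(9/4) dx + O(n^(9/4)). The integral is n^(1 + 9/4) / (1 + 9/4) = n^((9+4)/4) / ((9+4)/4) = (4/13) · n^(13/4).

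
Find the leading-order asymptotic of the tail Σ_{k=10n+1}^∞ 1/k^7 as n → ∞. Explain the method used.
Σ_{k>10n} 1/k^7 ~ 1/(6 · (10n)^6)

Compare to the integral: ∫_{10n}^∞ x^(−7) dx = [−x^(−6)/6]_{10n}^∞ = 1/((7−1)·(10n)^6). Euler-Maclaurin then gives
  Σ_{k>10n} 1/k^7 = ∫_{10n}^∞ dx/x^7 − 1/(2·(10n)^7) + O(1/(10n)^8).
(Equivalently this is ζ(7) − Σ_{k≤10n} 1/k^7.)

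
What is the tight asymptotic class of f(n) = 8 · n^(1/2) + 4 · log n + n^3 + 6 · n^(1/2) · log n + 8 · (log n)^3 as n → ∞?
f(n) ∈ Θ(n^3)

Compare the terms by growth order. For large n, n^a · (log n)^b dominates n^a' · (log n)^b' iff a > a', or (a = a' and b > b'). Ranking the 5 terms shows the dominant one is n^3. Hence f(n) ∈ Θ(n^3).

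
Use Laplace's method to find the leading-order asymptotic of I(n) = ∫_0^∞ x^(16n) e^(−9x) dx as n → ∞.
I(n) ~ (sqrt(2π·16n) / 9) · (16n/(9e))^(16n)

Write the integrand as exp(16n ln x − 9x) and set f(x) = 16n ln x − 9x. Then f'(x) = 16n/x − 9 = 0 at x* = 16n/9, and f''(x*) = −16n/x*^2 = −9^2/(16n). Laplace's method (interior maximum) gives
  I(n) ~ e^(f(x*)) · sqrt(2π / |f''(x*)|)
        = exp(16n ln(16n/9) − 16n) · sqrt(2π · 16n / 9^2)
        = (16n/9)^(16n) e^(−16n) · sqrt(2π·16n) / 9
        = (sqrt(2π·16n) / 9) · (16n/(9e))^(16n).
This matches Γ(16n+1)/9^(16n+1) with Stirling applied to Γ.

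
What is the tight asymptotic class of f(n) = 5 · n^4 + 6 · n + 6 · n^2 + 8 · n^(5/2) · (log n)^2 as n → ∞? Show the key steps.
f(n) ∈ Θ(n^4)

Compare the terms by growth order. For large n, n^a · (log n)^b dominates n^a' · (log n)^b' iff a > a', or (a = a' and b > b'). Ranking the 4 terms shows the dominant one is 5 · n^4. Hence f(n) ∈ Θ(n^4).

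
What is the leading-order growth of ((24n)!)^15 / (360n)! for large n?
((24n)!)^15/(360n)! ~ ((2π·24n)^(14/2) / sqrt(15)) · 15^(−15·24n)  →  0

Write N = 24n. Stirling: N! ~ sqrt(2π N)(N/e)^N and (15N)! ~ sqrt(2π·15N)·(15N/e)^(15N).
  (N!)^15/(15N)! ~ (2π N)^(15/2) (N/e)^(15N) / [sqrt(2π·15N) (15N/e)^(15N)]
     = (2π N)^(15/2) / sqrt(2π·15N) · (N/(15N))^(15N)
     = (2π N)^((15−1)/2) / sqrt(15) · 15^(−15N).
Since 15^15 > 1, the factor 15^(−15N) decays exponentially, so the ratio → 0. Substituting N = 24n gives the stated form.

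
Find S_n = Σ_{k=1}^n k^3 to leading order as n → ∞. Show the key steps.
S_n ~ n^4 / 4

By integral comparison (Euler-Maclaurin), Σ_{k=1}^n k^3 = ∫_0^n x^3 dx + O(n^3) = n^4/4 + O(n^3). (Equivalently, Faulhaber's formula gives the same leading term.)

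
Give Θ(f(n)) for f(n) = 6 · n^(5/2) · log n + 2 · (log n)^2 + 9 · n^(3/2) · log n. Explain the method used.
f(n) ∈ Θ(n^(5/2) · log n)

Compare the terms by growth order. For large n, n^a · (log n)^b dominates n^a' · (log n)^b' iff a > a', or (a = a' and b > b'). Ranking the 3 terms shows the dominant one is 6 · n^(5/2) · log n. Hence f(n) ∈ Θ(n^(5/2) · log n).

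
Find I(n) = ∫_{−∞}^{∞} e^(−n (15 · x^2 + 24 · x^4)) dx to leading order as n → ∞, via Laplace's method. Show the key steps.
I(n) ~ sqrt(π/(15n))

φ(x) = 15 · x^2 + 24 · x^4 has its unique global minimum at x* = 0 (since φ'(x) = 30x + 96x^3 = 0 only at x = 0 for real x with both coefficients positive, and φ → ∞ as |x| → ∞). At x* = 0, φ(0) = 0 and φ''(0) = 30. Laplace's method then gives
  I(n) ~ sqrt(2π / (n · φ''(0))) · e^(−n φ(0)) = sqrt(2π / (30n)) = sqrt(π/(15n)).
The 24 · x^4 term contributes only at subleading order (an O(1/n) relative correction).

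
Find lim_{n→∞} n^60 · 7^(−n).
lim = 0

Exponentials with base > 1 dominate every fixed polynomial: for any fixed c, n^c / 7^n → 0 as n → ∞ (e.g. by the ratio test, or by writing 7^n = e^(n ln 7) and noting e^(n ln 7) / n^c → ∞). Hence n^60 · 7^(−n) = n^60 / 7^n → 0.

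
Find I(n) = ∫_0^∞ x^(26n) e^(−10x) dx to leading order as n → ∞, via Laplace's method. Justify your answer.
I(n) ~ (sqrt(2π·26n) / 10) · (26n/(10e))^(26n)

Write the integrand as exp(26n ln x − 10x) and set f(x) = 26n ln x − 10x. Then f'(x) = 26n/x − 10 = 0 at x* = 26n/10, and f''(x*) = −26n/x*^2 = −10^2/(26n). Laplace's method (interior maximum) gives
  I(n) ~ e^(f(x*)) · sqrt(2π / |f''(x*)|)
        = exp(26n ln(26n/10) − 26n) · sqrt(2π · 26n / 10^2)
        = (26n/10)^(26n) e^(−26n) · sqrt(2π·26n) / 10
        = (sqrt(2π·26n) / 10) · (26n/(10e))^(26n).
This matches Γ(26n+1)/10^(26n+1) with Stirling applied to Γ.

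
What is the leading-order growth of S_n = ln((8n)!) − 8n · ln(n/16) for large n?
S_n ~ 8n · (ln 128 − 1) + O(ln n)

Stirling: ln((8n)!) = 8n ln(8n) − 8n + O(ln n).
  S_n = 8n ln(8n) − 8n − 8n ln(n/16) + O(ln n)
      = 8n ln(8n) − 8n ln n + 8n ln 16 − 8n + O(ln n)
      = 8n ln 8 + 8n ln 16 − 8n + O(ln n)
      = 8n (ln 128 − 1) + O(ln n).
Numerically ln(128) − 1 ≈ 3.8520.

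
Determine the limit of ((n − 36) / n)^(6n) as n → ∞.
lim = e^(−216)

Rewrite as (1 − 36/n)^(6n). By the standard limit (1 + x/n)^n → e^x, we have (1 − 36/n)^n → e^(−36), and raising to the 6th power gives e^(−216).
More precisely, ln[(1 − 36/n)^(6n)] = 6n · ln(1 − 36/n) = 6n · (-36/n + O(1/n^2)) = -216 + O(1/n) → -216.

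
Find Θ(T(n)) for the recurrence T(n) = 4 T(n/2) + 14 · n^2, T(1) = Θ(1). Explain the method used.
T(n) = Θ(n^2 log n)

log_2 4 = 2, and f(n) = 14 · n^2 = Θ(n^(log_2 4)). This is Case 2 of the master theorem: T(n) = Θ(f(n) · log n) = Θ(n^2 log n).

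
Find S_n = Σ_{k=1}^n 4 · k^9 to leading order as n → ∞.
S_n ~ 2 · n^10 / 5

By integral comparison (Euler-Maclaurin), Σ_{k=1}^n 4 · k^9 = 4 · ∫_0^n x^9 dx + O(n^9) = 4 · n^10/10 = 2 · n^10 / 5 + O(n^9). (Equivalently, Faulhaber's formula gives the same leading term.)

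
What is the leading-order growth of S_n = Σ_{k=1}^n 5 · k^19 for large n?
S_n ~ n^20 / 4

By integral comparison (Euler-Maclaurin), Σ_{k=1}^n 5 · k^19 = 5 · ∫_0^n x^19 dx + O(n^19) = 5 · n^20/20 = n^20 / 4 + O(n^19). (Equivalently, Faulhaber's formula gives the same leading term.)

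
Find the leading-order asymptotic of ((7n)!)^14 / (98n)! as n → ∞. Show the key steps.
((7n)!)^14/(98n)! ~ ((2π·7n)^(13/2) / sqrt(14)) · 14^(−14·7n)  →  0

Write N = 7n. Stirling: N! ~ sqrt(2π N)(N/e)^N and (14N)! ~ sqrt(2π·14N)·(14N/e)^(14N).
  (N!)^14/(14N)! ~ (2π N)^(14/2) (N/e)^(14N) / [sqrt(2π·14N) (14N/e)^(14N)]
     = (2π N)^(14/2) / sqrt(2π·14N) · (N/(14N))^(14N)
     = (2π N)^((14−1)/2) / sqrt(14) · 14^(−14N).
Since 14^14 > 1, the factor 14^(−14N) decays exponentially, so the ratio → 0. Substituting N = 7n gives the stated form.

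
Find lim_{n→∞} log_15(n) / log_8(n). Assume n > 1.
lim = ln(8) / ln(15) = log_15(8)

Change of base: log_15(n) = ln n / ln 15 and log_8(n) = ln n / ln 8. The ratio is (ln n / ln 15) · (ln 8 / ln n) = ln 8 / ln 15, a constant independent of n. So the limit is ln 8 / ln 15 = log_15(8).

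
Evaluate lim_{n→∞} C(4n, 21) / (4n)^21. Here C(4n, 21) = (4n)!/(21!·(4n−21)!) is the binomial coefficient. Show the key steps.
lim = 1/21! = 1/51090942171709440000

With N = 4n → ∞: C(N, 21) / N^21 = [N(N−1)…(N−20)] / (21! · N^21) = (1/21!) · 1 · (1 − 1/(4n)) · … · (1 − 20/(4n)). Each factor → 1 as N → ∞, so the limit is 1/21! = 1/51090942171709440000.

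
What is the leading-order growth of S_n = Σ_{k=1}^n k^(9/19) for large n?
S_n ~ (19/28) · n^(28/19)

Integral comparison: Σ_{k=1}^n k^(9/19) = ∫_0^n x^(9/19) dx + O(n^(9/19)). The integral is n^(1 + 9/19) / (1 + 9/19) = n^((9+19)/19) / ((9+19)/19) = (19/28) · n^(28/19).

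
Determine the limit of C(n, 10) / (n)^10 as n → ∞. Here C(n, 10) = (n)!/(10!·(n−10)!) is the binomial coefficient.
lim = 1/10! = 1/3628800

With N = n → ∞: C(N, 10) / N^10 = [N(N−1)…(N−9)] / (10! · N^10) = (1/10!) · 1 · (1 − 1/n) · … · (1 − 9/n). Each factor → 1 as N → ∞, so the limit is 1/10! = 1/3628800.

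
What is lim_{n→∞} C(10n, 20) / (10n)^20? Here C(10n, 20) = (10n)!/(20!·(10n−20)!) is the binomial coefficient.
lim = 1/20! = 1/2432902008176640000

With N = 10n → ∞: C(N, 20) / N^20 = [N(N−1)…(N−19)] / (20! · N^20) = (1/20!) · 1 · (1 − 1/(10n)) · … · (1 − 19/(10n)). Each factor → 1 as N → ∞, so the limit is 1/20! = 1/2432902008176640000.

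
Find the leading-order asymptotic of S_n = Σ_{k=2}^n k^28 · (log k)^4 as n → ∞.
S_n ~ n^29 · (log n)^4 / 29

By integral comparison, S_n = ∫_1^n x^28 · (log x)^4 dx + O(n^28 · (log n)^4). For the integral, the leading term of ∫_1^n x^28 (log x)^4 dx is n^29/29 · (log n)^4 (by repeated integration by parts; each step lowers the log-exponent and produces a relatively O(1/log n) correction). Hence S_n ~ n^29 · (log n)^4 / 29.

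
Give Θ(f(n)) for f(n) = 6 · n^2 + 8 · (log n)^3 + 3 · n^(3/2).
f(n) ∈ Θ(n^2)

Compare the terms by growth order. For large n, n^a · (log n)^b dominates n^a' · (log n)^b' iff a > a', or (a = a' and b > b'). Ranking the 3 terms shows the dominant one is 6 · n^2. Hence f(n) ∈ Θ(n^2).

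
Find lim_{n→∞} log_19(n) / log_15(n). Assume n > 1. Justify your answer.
lim = ln(15) / ln(19) = log_19(15)

Change of base: log_19(n) = ln n / ln 19 and log_15(n) = ln n / ln 15. The ratio is (ln n / ln 19) · (ln 15 / ln n) = ln 15 / ln 19, a constant independent of n. So the limit is ln 15 / ln 19 = log_19(15).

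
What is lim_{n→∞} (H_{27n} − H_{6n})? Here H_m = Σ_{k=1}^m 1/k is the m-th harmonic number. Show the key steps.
lim = ln(27/6) = ln(9/2)

Euler-Maclaurin gives H_m = ln m + γ + 1/(2m) + O(1/m^2). The γ and O(1/m) terms cancel in the difference:
  H_{27n} − H_{6n} = ln(27n) − ln(6n) + O(1/n) = ln(27/6) + O(1/n).
Hence the limit is ln(27/6) = ln(9/2).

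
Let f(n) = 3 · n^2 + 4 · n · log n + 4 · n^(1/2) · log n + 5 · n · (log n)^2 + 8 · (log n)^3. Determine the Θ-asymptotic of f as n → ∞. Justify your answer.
f(n) ∈ Θ(n^2)

Compare the terms by growth order. For large n, n^a · (log n)^b dominates n^a' · (log n)^b' iff a > a', or (a = a' and b > b'). Ranking the 5 terms shows the dominant one is 3 · n^2. Hence f(n) ∈ Θ(n^2).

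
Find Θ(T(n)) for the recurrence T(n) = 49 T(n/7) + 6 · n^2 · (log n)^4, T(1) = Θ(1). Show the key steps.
T(n) = Θ(n^2 · (log n)^5)

Here log_7 49 = 2 and f(n) = 6 · n^2 · (log n)^4 = Θ(n^(log_7 49) · (log n)^4). This is the extended Case 2 of the master theorem (f matches the critical exponent up to log factors), giving T(n) = Θ(n^(log_7 49) · (log n)^(4+1)) = Θ(n^2 · (log n)^5).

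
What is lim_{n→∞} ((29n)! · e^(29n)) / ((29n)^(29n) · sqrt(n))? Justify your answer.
lim = sqrt(2π·29)

Stirling: (29n)! ~ sqrt(2π·29n) · (29n/e)^(29n). Hence
  (29n)! · e^(29n) / (29n)^(29n) ~ sqrt(2π·29n).
Dividing by sqrt(n): sqrt(2π·29n) / sqrt(n) = sqrt(2π·29) · n^((1−1)/2), so the limit is sqrt(2π·29).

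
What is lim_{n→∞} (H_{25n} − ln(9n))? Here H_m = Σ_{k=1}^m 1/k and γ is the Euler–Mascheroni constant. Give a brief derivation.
lim = ln(25/9) + γ

By Euler-Maclaurin, H_m = ln m + γ + O(1/m). So
  H_{25n} − ln(9n) = ln(25n) + γ − ln(9n) + O(1/n)
                       = ln(25/9) + γ + O(1/n).
Hence the limit is ln(25/9) + γ.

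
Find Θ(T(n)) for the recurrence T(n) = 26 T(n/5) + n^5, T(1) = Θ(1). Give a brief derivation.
T(n) = Θ(n^5)

log_5 26 ≈ 2.024. f(n) = n^5 dominates n^(log_5 26) since 5 > 2.024, and the regularity condition a·f(n/b) = 26·(n/5)^5 = (26/3125)·n^5 ≤ c·f(n) holds with c = 26/3125 ≈ 0.00832 < 1. So this is Case 3: T(n) = Θ(f(n)) = Θ(n^5).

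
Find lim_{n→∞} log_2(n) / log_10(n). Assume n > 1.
lim = ln(10) / ln(2) = log_2(10)

Change of base: log_2(n) = ln n / ln 2 and log_10(n) = ln n / ln 10. The ratio is (ln n / ln 2) · (ln 10 / ln n) = ln 10 / ln 2, a constant independent of n. So the limit is ln 10 / ln 2 = log_2(10).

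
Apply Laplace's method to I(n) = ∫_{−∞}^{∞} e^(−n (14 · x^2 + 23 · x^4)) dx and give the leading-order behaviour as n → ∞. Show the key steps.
I(n) ~ sqrt(π/(14n))

φ(x) = 14 · x^2 + 23 · x^4 has its unique global minimum at x* = 0 (since φ'(x) = 28x + 92x^3 = 0 only at x = 0 for real x with both coefficients positive, and φ → ∞ as |x| → ∞). At x* = 0, φ(0) = 0 and φ''(0) = 28. Laplace's method then gives
  I(n) ~ sqrt(2π / (n · φ''(0))) · e^(−n φ(0)) = sqrt(2π / (28n)) = sqrt(π/(14n)).
The 23 · x^4 term contributes only at subleading order (an O(1/n) relative correction).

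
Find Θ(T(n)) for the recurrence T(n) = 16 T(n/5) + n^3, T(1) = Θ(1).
T(n) = Θ(n^3)

log_5 16 ≈ 1.723. f(n) = n^3 dominates n^(log_5 16) since 3 > 1.723, and the regularity condition a·f(n/b) = 16·(n/5)^3 = (16/125)·n^3 ≤ c·f(n) holds with c = 16/125 ≈ 0.128 < 1. So this is Case 3: T(n) = Θ(f(n)) = Θ(n^3).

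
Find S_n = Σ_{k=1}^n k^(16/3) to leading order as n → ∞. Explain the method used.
S_n ~ (3/19) · n^(19/3)

Integral comparison: Σ_{k=1}^n k^(16/3) = ∫_0^n x^(16/3) dx + O(n^(16/3)). The integral is n^(1 + 16/3) / (1 + 16/3) = n^((16+3)/3) / ((16+3)/3) = (3/19) · n^(19/3).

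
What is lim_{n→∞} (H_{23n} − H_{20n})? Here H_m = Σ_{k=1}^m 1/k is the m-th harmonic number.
lim = ln(23/20)

Euler-Maclaurin gives H_m = ln m + γ + 1/(2m) + O(1/m^2). The γ and O(1/m) terms cancel in the difference:
  H_{23n} − H_{20n} = ln(23n) − ln(20n) + O(1/n) = ln(23/20) + O(1/n).
Hence the limit is ln(23/20).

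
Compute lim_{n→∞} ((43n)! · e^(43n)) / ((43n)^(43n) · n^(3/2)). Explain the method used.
lim = 0

Stirling: (43n)! ~ sqrt(2π·43n) · (43n/e)^(43n). Hence
  (43n)! · e^(43n) / (43n)^(43n) ~ sqrt(2π·43n).
Dividing by n^(3/2): sqrt(2π·43n) / n^(3/2) = sqrt(2π·43) · n^((1−3)/2), so the expression behaves like sqrt(2π·43) · n^((1−3)/2) → 0.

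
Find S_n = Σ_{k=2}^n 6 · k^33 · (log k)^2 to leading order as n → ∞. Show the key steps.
S_n ~ 3 · n^34 · (log n)^2 / 17

By integral comparison, S_n = ∫_1^n 6 · x^33 · (log x)^2 dx + O(n^33 · (log n)^2). For the integral, the leading term of ∫_1^n x^33 (log x)^2 dx is n^34/34 · (log n)^2 (by repeated integration by parts; each step lowers the log-exponent and produces a relatively O(1/log n) correction). Hence S_n ~ 3 · n^34 · (log n)^2 / 17.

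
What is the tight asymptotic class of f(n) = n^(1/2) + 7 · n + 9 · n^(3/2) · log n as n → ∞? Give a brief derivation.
f(n) ∈ Θ(n^(3/2) · log n)

Compare the terms by growth order. For large n, n^a · (log n)^b dominates n^a' · (log n)^b' iff a > a', or (a = a' and b > b'). Ranking the 3 terms shows the dominant one is 9 · n^(3/2) · log n. Hence f(n) ∈ Θ(n^(3/2) · log n).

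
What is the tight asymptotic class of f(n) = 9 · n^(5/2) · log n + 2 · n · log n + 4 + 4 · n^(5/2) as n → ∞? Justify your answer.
f(n) ∈ Θ(n^(5/2) · log n)

Compare the terms by growth order. For large n, n^a · (log n)^b dominates n^a' · (log n)^b' iff a > a', or (a = a' and b > b'). Ranking the 4 terms shows the dominant one is 9 · n^(5/2) · log n. Hence f(n) ∈ Θ(n^(5/2) · log n).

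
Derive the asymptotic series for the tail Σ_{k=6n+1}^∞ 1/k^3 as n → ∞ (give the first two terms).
Σ_{k>6n} 1/k^3 = 1/(2 · (6n)^2) − 1/(2 · (6n)^3) + O(1/(6n)^4)

Compare to the integral: ∫_{6n}^∞ x^(−3) dx = [−x^(−2)/2]_{6n}^∞ = 1/((3−1)·(6n)^2). The Euler-Maclaurin correction adds −f(6n)/2 = −1/(2·(6n)^3). Euler-Maclaurin then gives
  Σ_{k>6n} 1/k^3 = ∫_{6n}^∞ dx/x^3 − 1/(2·(6n)^3) + O(1/(6n)^4).
(Equivalently this is ζ(3) − Σ_{k≤6n} 1/k^3.)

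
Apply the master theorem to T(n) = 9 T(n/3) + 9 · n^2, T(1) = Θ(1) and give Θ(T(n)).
T(n) = Θ(n^2 log n)

log_3 9 = 2, and f(n) = 9 · n^2 = Θ(n^(log_3 9)). This is Case 2 of the master theorem: T(n) = Θ(f(n) · log n) = Θ(n^2 log n).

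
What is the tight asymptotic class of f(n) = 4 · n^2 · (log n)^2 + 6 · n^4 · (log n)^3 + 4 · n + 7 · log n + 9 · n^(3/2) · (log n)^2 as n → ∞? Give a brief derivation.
f(n) ∈ Θ(n^4 · (log n)^3)

Compare the terms by growth order. For large n, n^a · (log n)^b dominates n^a' · (log n)^b' iff a > a', or (a = a' and b > b'). Ranking the 5 terms shows the dominant one is 6 · n^4 · (log n)^3. Hence f(n) ∈ Θ(n^4 · (log n)^3).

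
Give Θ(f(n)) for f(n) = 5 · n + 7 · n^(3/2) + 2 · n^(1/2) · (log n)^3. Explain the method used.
f(n) ∈ Θ(n^(3/2))

Compare the terms by growth order. For large n, n^a · (log n)^b dominates n^a' · (log n)^b' iff a > a', or (a = a' and b > b'). Ranking the 3 terms shows the dominant one is 7 · n^(3/2). Hence f(n) ∈ Θ(n^(3/2)).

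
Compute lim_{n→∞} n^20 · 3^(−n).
lim = 0

Exponentials with base > 1 dominate every fixed polynomial: for any fixed c, n^c / 3^n → 0 as n → ∞ (e.g. by the ratio test, or by writing 3^n = e^(n ln 3) and noting e^(n ln 3) / n^c → ∞). Hence n^20 · 3^(−n) = n^20 / 3^n → 0.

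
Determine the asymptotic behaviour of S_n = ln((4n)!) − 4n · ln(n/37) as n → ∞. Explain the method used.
S_n ~ 4n · (ln 148 − 1) + O(ln n)

Stirling: ln((4n)!) = 4n ln(4n) − 4n + O(ln n).
  S_n = 4n ln(4n) − 4n − 4n ln(n/37) + O(ln n)
      = 4n ln(4n) − 4n ln n + 4n ln 37 − 4n + O(ln n)
      = 4n ln 4 + 4n ln 37 − 4n + O(ln n)
      = 4n (ln 148 − 1) + O(ln n).
Numerically ln(148) − 1 ≈ 3.9972.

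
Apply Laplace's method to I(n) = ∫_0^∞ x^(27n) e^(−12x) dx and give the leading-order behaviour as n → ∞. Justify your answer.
I(n) ~ (sqrt(2π·27n) / 12) · (27n/(12e))^(27n)

Write the integrand as exp(27n ln x − 12x) and set f(x) = 27n ln x − 12x. Then f'(x) = 27n/x − 12 = 0 at x* = 27n/12, and f''(x*) = −27n/x*^2 = −12^2/(27n). Laplace's method (interior maximum) gives
  I(n) ~ e^(f(x*)) · sqrt(2π / |f''(x*)|)
        = exp(27n ln(27n/12) − 27n) · sqrt(2π · 27n / 12^2)
        = (27n/12)^(27n) e^(−27n) · sqrt(2π·27n) / 12
        = (sqrt(2π·27n) / 12) · (27n/(12e))^(27n).
This matches Γ(27n+1)/12^(27n+1) with Stirling applied to Γ.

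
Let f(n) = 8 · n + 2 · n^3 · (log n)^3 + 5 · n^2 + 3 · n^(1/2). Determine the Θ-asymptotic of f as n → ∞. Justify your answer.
f(n) ∈ Θ(n^3 · (log n)^3)

Compare the terms by growth order. For large n, n^a · (log n)^b dominates n^a' · (log n)^b' iff a > a', or (a = a' and b > b'). Ranking the 4 terms shows the dominant one is 2 · n^3 · (log n)^3. Hence f(n) ∈ Θ(n^3 · (log n)^3).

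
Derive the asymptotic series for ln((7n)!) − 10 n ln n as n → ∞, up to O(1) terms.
ln((7n)!) − 10 n ln n = −3 n ln n + 7(ln 7 − 1) n + (1/2) ln(2π·7n) + O(1/n)

Stirling: ln((7n)!) = 7n ln(7n) − 7n + (1/2) ln(2π·7n) + O(1/n).
Expand 7n ln(7n) = 7n (ln n + ln 7) = 7n ln n + 7n ln 7.
Subtract 10n ln n: leading term is (7 − 10) n ln n = −3 n ln n. The next term is 7n ln 7 − 7n = 7(ln 7 − 1) n. Then the (1/2) ln(2π·7n) correction.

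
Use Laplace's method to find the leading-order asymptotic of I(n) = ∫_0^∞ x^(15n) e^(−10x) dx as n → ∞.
I(n) ~ (sqrt(2π·15n) / 10) · (15n/(10e))^(15n)

Write the integrand as exp(15n ln x − 10x) and set f(x) = 15n ln x − 10x. Then f'(x) = 15n/x − 10 = 0 at x* = 15n/10, and f''(x*) = −15n/x*^2 = −10^2/(15n). Laplace's method (interior maximum) gives
  I(n) ~ e^(f(x*)) · sqrt(2π / |f''(x*)|)
        = exp(15n ln(15n/10) − 15n) · sqrt(2π · 15n / 10^2)
        = (15n/10)^(15n) e^(−15n) · sqrt(2π·15n) / 10
        = (sqrt(2π·15n) / 10) · (15n/(10e))^(15n).
This matches Γ(15n+1)/10^(15n+1) with Stirling applied to Γ.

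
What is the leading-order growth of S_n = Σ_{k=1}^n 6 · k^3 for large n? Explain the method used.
S_n ~ 3 · n^4 / 2

By integral comparison (Euler-Maclaurin), Σ_{k=1}^n 6 · k^3 = 6 · ∫_0^n x^3 dx + O(n^3) = 6 · n^4/4 = 3 · n^4 / 2 + O(n^3). (Equivalently, Faulhaber's formula gives the same leading term.)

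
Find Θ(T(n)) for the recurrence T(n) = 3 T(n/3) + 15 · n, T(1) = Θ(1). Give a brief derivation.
T(n) = Θ(n log n)

log_3 3 = 1, and f(n) = 15 · n = Θ(n^(log_3 3)). This is Case 2 of the master theorem: T(n) = Θ(f(n) · log n) = Θ(n log n).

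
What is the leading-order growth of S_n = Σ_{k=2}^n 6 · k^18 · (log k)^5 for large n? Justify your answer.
S_n ~ 6 · n^19 · (log n)^5 / 19

By integral comparison, S_n = ∫_1^n 6 · x^18 · (log x)^5 dx + O(n^18 · (log n)^5). For the integral, the leading term of ∫_1^n x^18 (log x)^5 dx is n^19/19 · (log n)^5 (by repeated integration by parts; each step lowers the log-exponent and produces a relatively O(1/log n) correction). Hence S_n ~ 6 · n^19 · (log n)^5 / 19.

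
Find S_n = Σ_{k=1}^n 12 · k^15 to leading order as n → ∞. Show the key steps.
S_n ~ 3 · n^16 / 4

By integral comparison (Euler-Maclaurin), Σ_{k=1}^n 12 · k^15 = 12 · ∫_0^n x^15 dx + O(n^15) = 12 · n^16/16 = 3 · n^16 / 4 + O(n^15). (Equivalently, Faulhaber's formula gives the same leading term.)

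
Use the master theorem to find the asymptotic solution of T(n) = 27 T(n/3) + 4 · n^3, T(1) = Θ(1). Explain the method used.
T(n) = Θ(n^3 log n)

log_3 27 = 3, and f(n) = 4 · n^3 = Θ(n^(log_3 27)). This is Case 2 of the master theorem: T(n) = Θ(f(n) · log n) = Θ(n^3 log n).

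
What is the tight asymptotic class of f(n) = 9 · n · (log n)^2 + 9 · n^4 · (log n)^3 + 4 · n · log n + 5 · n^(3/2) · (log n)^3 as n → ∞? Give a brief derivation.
f(n) ∈ Θ(n^4 · (log n)^3)

Compare the terms by growth order. For large n, n^a · (log n)^b dominates n^a' · (log n)^b' iff a > a', or (a = a' and b > b'). Ranking the 4 terms shows the dominant one is 9 · n^4 · (log n)^3. Hence f(n) ∈ Θ(n^4 · (log n)^3).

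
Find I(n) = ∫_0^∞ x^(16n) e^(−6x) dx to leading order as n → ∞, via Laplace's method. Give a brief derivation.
I(n) ~ (sqrt(2π·16n) / 6) · (16n/(6e))^(16n)

Write the integrand as exp(16n ln x − 6x) and set f(x) = 16n ln x − 6x. Then f'(x) = 16n/x − 6 = 0 at x* = 16n/6, and f''(x*) = −16n/x*^2 = −6^2/(16n). Laplace's method (interior maximum) gives
  I(n) ~ e^(f(x*)) · sqrt(2π / |f''(x*)|)
        = exp(16n ln(16n/6) − 16n) · sqrt(2π · 16n / 6^2)
        = (16n/6)^(16n) e^(−16n) · sqrt(2π·16n) / 6
        = (sqrt(2π·16n) / 6) · (16n/(6e))^(16n).
This matches Γ(16n+1)/6^(16n+1) with Stirling applied to Γ.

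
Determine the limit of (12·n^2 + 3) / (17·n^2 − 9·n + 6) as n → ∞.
lim = 12/17

For large n the leading n^2 terms dominate both numerator and denominator. Dividing top and bottom by n^2, every other term tends to 0, leaving 12/17.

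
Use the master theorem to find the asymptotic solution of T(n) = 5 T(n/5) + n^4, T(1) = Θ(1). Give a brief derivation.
T(n) = Θ(n^4)

log_5 5 ≈ 1.000. f(n) = n^4 dominates n^(log_5 5) since 4 > 1.000, and the regularity condition a·f(n/b) = 5·(n/5)^4 = (5/625)·n^4 ≤ c·f(n) holds with c = 5/625 ≈ 0.008 < 1. So this is Case 3: T(n) = Θ(f(n)) = Θ(n^4).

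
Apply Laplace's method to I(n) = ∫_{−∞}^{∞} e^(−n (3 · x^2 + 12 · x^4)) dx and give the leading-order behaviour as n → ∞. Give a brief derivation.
I(n) ~ sqrt(π/(3n))

φ(x) = 3 · x^2 + 12 · x^4 has its unique global minimum at x* = 0 (since φ'(x) = 6x + 48x^3 = 0 only at x = 0 for real x with both coefficients positive, and φ → ∞ as |x| → ∞). At x* = 0, φ(0) = 0 and φ''(0) = 6. Laplace's method then gives
  I(n) ~ sqrt(2π / (n · φ''(0))) · e^(−n φ(0)) = sqrt(2π / (6n)) = sqrt(π/(3n)).
The 12 · x^4 term contributes only at subleading order (an O(1/n) relative correction).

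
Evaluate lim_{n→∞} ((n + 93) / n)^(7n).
lim = e^651

Rewrite as (1 + 93/n)^(7n). By the standard limit (1 + x/n)^n → e^x, we have (1 + 93/n)^n → e^93, and raising to the 7th power gives e^651.
More precisely, ln[(1 + 93/n)^(7n)] = 7n · ln(1 + 93/n) = 7n · (93/n + O(1/n^2)) = 651 + O(1/n) → 651.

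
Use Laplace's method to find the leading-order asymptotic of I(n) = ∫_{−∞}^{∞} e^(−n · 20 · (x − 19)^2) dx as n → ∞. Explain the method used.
I(n) = sqrt(π/(20n))

Here φ(x) = 20 · (x − 19)^2 has its unique minimum at x* = 19 with φ(x*) = 0 and φ''(x*) = 40. Laplace's method gives
  I(n) ~ e^(−n φ(x*)) · sqrt(2π / (n · φ''(x*))) = sqrt(2π / (40n)) = sqrt(π/(20n)).
This is exact: substituting u = (x − 19)·sqrt(20n) gives I(n) = (1/sqrt(20n)) ∫_{−∞}^{∞} e^(−u^2) du = sqrt(π/(20n)).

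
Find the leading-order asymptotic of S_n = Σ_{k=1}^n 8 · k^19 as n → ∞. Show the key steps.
S_n ~ 2 · n^20 / 5

By integral comparison (Euler-Maclaurin), Σ_{k=1}^n 8 · k^19 = 8 · ∫_0^n x^19 dx + O(n^19) = 8 · n^20/20 = 2 · n^20 / 5 + O(n^19). (Equivalently, Faulhaber's formula gives the same leading term.)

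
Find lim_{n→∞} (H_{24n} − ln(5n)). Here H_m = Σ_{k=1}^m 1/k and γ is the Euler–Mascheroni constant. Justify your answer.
lim = ln(24/5) + γ

By Euler-Maclaurin, H_m = ln m + γ + O(1/m). So
  H_{24n} − ln(5n) = ln(24n) + γ − ln(5n) + O(1/n)
                       = ln(24/5) + γ + O(1/n).
Hence the limit is ln(24/5) + γ.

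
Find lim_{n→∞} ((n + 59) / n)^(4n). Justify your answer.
lim = e^236

Rewrite as (1 + 59/n)^(4n). By the standard limit (1 + x/n)^n → e^x, we have (1 + 59/n)^n → e^59, and raising to the 4th power gives e^236.
More precisely, ln[(1 + 59/n)^(4n)] = 4n · ln(1 + 59/n) = 4n · (59/n + O(1/n^2)) = 236 + O(1/n) → 236.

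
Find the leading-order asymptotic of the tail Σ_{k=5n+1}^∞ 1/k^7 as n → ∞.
Σ_{k>5n} 1/k^7 ~ 1/(6 · (5n)^6)

Compare to the integral: ∫_{5n}^∞ x^(−7) dx = [−x^(−6)/6]_{5n}^∞ = 1/((7−1)·(5n)^6). Euler-Maclaurin then gives
  Σ_{k>5n} 1/k^7 = ∫_{5n}^∞ dx/x^7 − 1/(2·(5n)^7) + O(1/(5n)^8).
(Equivalently this is ζ(7) − Σ_{k≤5n} 1/k^7.)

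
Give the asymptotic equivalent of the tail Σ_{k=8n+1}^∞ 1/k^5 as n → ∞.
Σ_{k>8n} 1/k^5 ~ 1/(4 · (8n)^4)

Compare to the integral: ∫_{8n}^∞ x^(−5) dx = [−x^(−4)/4]_{8n}^∞ = 1/((5−1)·(8n)^4). Euler-Maclaurin then gives
  Σ_{k>8n} 1/k^5 = ∫_{8n}^∞ dx/x^5 − 1/(2·(8n)^5) + O(1/(8n)^6).
(Equivalently this is ζ(5) − Σ_{k≤8n} 1/k^5.)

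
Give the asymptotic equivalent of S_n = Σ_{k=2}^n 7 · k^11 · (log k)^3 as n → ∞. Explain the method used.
S_n ~ 7 · n^12 · (log n)^3 / 12

By integral comparison, S_n = ∫_1^n 7 · x^11 · (log x)^3 dx + O(n^11 · (log n)^3). For the integral, the leading term of ∫_1^n x^11 (log x)^3 dx is n^12/12 · (log n)^3 (by repeated integration by parts; each step lowers the log-exponent and produces a relatively O(1/log n) correction). Hence S_n ~ 7 · n^12 · (log n)^3 / 12.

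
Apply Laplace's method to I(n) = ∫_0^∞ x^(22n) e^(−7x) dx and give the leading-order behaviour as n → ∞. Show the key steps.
I(n) ~ (sqrt(2π·22n) / 7) · (22n/(7e))^(22n)

Write the integrand as exp(22n ln x − 7x) and set f(x) = 22n ln x − 7x. Then f'(x) = 22n/x − 7 = 0 at x* = 22n/7, and f''(x*) = −22n/x*^2 = −7^2/(22n). Laplace's method (interior maximum) gives
  I(n) ~ e^(f(x*)) · sqrt(2π / |f''(x*)|)
        = exp(22n ln(22n/7) − 22n) · sqrt(2π · 22n / 7^2)
        = (22n/7)^(22n) e^(−22n) · sqrt(2π·22n) / 7
        = (sqrt(2π·22n) / 7) · (22n/(7e))^(22n).
This matches Γ(22n+1)/7^(22n+1) with Stirling applied to Γ.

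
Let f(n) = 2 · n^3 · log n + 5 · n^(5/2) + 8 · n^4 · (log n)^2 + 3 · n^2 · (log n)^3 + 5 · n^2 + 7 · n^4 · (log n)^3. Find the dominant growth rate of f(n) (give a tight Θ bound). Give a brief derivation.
f(n) ∈ Θ(n^4 · (log n)^3)

Compare the terms by growth order. For large n, n^a · (log n)^b dominates n^a' · (log n)^b' iff a > a', or (a = a' and b > b'). Ranking the 6 terms shows the dominant one is 7 · n^4 · (log n)^3. Hence f(n) ∈ Θ(n^4 · (log n)^3).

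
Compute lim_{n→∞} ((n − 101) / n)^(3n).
lim = e^(−303)

Rewrite as (1 − 101/n)^(3n). By the standard limit (1 + x/n)^n → e^x, we have (1 − 101/n)^n → e^(−101), and raising to the 3rd power gives e^(−303).
More precisely, ln[(1 − 101/n)^(3n)] = 3n · ln(1 − 101/n) = 3n · (-101/n + O(1/n^2)) = -303 + O(1/n) → -303.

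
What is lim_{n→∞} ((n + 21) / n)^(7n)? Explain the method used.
lim = e^147

Rewrite as (1 + 21/n)^(7n). By the standard limit (1 + x/n)^n → e^x, we have (1 + 21/n)^n → e^21, and raising to the 7th power gives e^147.
More precisely, ln[(1 + 21/n)^(7n)] = 7n · ln(1 + 21/n) = 7n · (21/n + O(1/n^2)) = 147 + O(1/n) → 147.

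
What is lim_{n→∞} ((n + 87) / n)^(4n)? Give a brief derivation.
lim = e^348

Rewrite as (1 + 87/n)^(4n). By the standard limit (1 + x/n)^n → e^x, we have (1 + 87/n)^n → e^87, and raising to the 4th power gives e^348.
More precisely, ln[(1 + 87/n)^(4n)] = 4n · ln(1 + 87/n) = 4n · (87/n + O(1/n^2)) = 348 + O(1/n) → 348.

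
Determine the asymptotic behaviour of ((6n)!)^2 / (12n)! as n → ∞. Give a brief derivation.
((6n)!)^2/(12n)! ~ ((2π·6n)^(1/2) / sqrt(2)) · 2^(−2·6n)  →  0

Write N = 6n. Stirling: N! ~ sqrt(2π N)(N/e)^N and (2N)! ~ sqrt(2π·2N)·(2N/e)^(2N).
  (N!)^2/(2N)! ~ (2π N)^(2/2) (N/e)^(2N) / [sqrt(2π·2N) (2N/e)^(2N)]
     = (2π N)^(2/2) / sqrt(2π·2N) · (N/(2N))^(2N)
     = (2π N)^((2−1)/2) / sqrt(2) · 2^(−2N).
Since 2^2 > 1, the factor 2^(−2N) decays exponentially, so the ratio → 0. Substituting N = 6n gives the stated form.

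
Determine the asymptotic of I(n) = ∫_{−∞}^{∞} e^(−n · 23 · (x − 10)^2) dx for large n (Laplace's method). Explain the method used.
I(n) = sqrt(π/(23n))

Here φ(x) = 23 · (x − 10)^2 has its unique minimum at x* = 10 with φ(x*) = 0 and φ''(x*) = 46. Laplace's method gives
  I(n) ~ e^(−n φ(x*)) · sqrt(2π / (n · φ''(x*))) = sqrt(2π / (46n)) = sqrt(π/(23n)).
This is exact: substituting u = (x − 10)·sqrt(23n) gives I(n) = (1/sqrt(23n)) ∫_{−∞}^{∞} e^(−u^2) du = sqrt(π/(23n)).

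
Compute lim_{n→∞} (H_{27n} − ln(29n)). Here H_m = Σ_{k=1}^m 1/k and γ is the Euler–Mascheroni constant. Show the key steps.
lim = ln(27/29) + γ

By Euler-Maclaurin, H_m = ln m + γ + O(1/m). So
  H_{27n} − ln(29n) = ln(27n) + γ − ln(29n) + O(1/n)
                       = ln(27/29) + γ + O(1/n).
Hence the limit is ln(27/29) + γ.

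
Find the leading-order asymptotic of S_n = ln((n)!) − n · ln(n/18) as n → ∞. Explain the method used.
S_n ~ n · (ln 18 − 1) + O(ln n)

Stirling: ln((n)!) = n ln(n) − n + O(ln n).
  S_n = n ln(n) − n − n ln(n/18) + O(ln n)
      = n ln(n) − n ln n + n ln 18 − n + O(ln n)
      = n ln 18 − n + O(ln n)
      = n (ln 18 − 1) + O(ln n).
Numerically ln(18) − 1 ≈ 1.8904.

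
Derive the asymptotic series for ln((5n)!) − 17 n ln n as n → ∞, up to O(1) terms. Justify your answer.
ln((5n)!) − 17 n ln n = −12 n ln n + 5(ln 5 − 1) n + (1/2) ln(2π·5n) + O(1/n)

Stirling: ln((5n)!) = 5n ln(5n) − 5n + (1/2) ln(2π·5n) + O(1/n).
Expand 5n ln(5n) = 5n (ln n + ln 5) = 5n ln n + 5n ln 5.
Subtract 17n ln n: leading term is (5 − 17) n ln n = −12 n ln n. The next term is 5n ln 5 − 5n = 5(ln 5 − 1) n. Then the (1/2) ln(2π·5n) correction.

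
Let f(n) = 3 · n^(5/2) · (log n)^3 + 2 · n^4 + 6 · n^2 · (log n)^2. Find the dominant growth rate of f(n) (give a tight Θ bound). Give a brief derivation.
f(n) ∈ Θ(n^4)

Compare the terms by growth order. For large n, n^a · (log n)^b dominates n^a' · (log n)^b' iff a > a', or (a = a' and b > b'). Ranking the 3 terms shows the dominant one is 2 · n^4. Hence f(n) ∈ Θ(n^4).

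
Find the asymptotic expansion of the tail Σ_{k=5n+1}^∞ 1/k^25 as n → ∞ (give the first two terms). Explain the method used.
Σ_{k>5n} 1/k^25 = 1/(24 · (5n)^24) − 1/(2 · (5n)^25) + O(1/(5n)^26)

Compare to the integral: ∫_{5n}^∞ x^(−25) dx = [−x^(−24)/24]_{5n}^∞ = 1/((25−1)·(5n)^24). The Euler-Maclaurin correction adds −f(5n)/2 = −1/(2·(5n)^25). Euler-Maclaurin then gives
  Σ_{k>5n} 1/k^25 = ∫_{5n}^∞ dx/x^25 − 1/(2·(5n)^25) + O(1/(5n)^26).
(Equivalently this is ζ(25) − Σ_{k≤5n} 1/k^25.)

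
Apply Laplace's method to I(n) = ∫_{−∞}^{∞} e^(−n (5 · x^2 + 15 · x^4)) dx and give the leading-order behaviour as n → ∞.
I(n) ~ sqrt(π/(5n))

φ(x) = 5 · x^2 + 15 · x^4 has its unique global minimum at x* = 0 (since φ'(x) = 10x + 60x^3 = 0 only at x = 0 for real x with both coefficients positive, and φ → ∞ as |x| → ∞). At x* = 0, φ(0) = 0 and φ''(0) = 10. Laplace's method then gives
  I(n) ~ sqrt(2π / (n · φ''(0))) · e^(−n φ(0)) = sqrt(2π / (10n)) = sqrt(π/(5n)).
The 15 · x^4 term contributes only at subleading order (an O(1/n) relative correction).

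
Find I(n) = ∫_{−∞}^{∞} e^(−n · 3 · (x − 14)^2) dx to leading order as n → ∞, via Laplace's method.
I(n) = sqrt(π/(3n))

Here φ(x) = 3 · (x − 14)^2 has its unique minimum at x* = 14 with φ(x*) = 0 and φ''(x*) = 6. Laplace's method gives
  I(n) ~ e^(−n φ(x*)) · sqrt(2π / (n · φ''(x*))) = sqrt(2π / (6n)) = sqrt(π/(3n)).
This is exact: substituting u = (x − 14)·sqrt(3n) gives I(n) = (1/sqrt(3n)) ∫_{−∞}^{∞} e^(−u^2) du = sqrt(π/(3n)).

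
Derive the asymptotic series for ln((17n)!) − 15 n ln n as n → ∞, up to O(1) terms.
ln((17n)!) − 15 n ln n = 2 n ln n + 17(ln 17 − 1) n + (1/2) ln(2π·17n) + O(1/n)

Stirling: ln((17n)!) = 17n ln(17n) − 17n + (1/2) ln(2π·17n) + O(1/n).
Expand 17n ln(17n) = 17n (ln n + ln 17) = 17n ln n + 17n ln 17.
Subtract 15n ln n: leading term is (17 − 15) n ln n = 2 n ln n. The next term is 17n ln 17 − 17n = 17(ln 17 − 1) n. Then the (1/2) ln(2π·17n) correction.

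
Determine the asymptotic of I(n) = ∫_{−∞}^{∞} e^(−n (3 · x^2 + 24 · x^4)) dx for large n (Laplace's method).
I(n) ~ sqrt(π/(3n))

φ(x) = 3 · x^2 + 24 · x^4 has its unique global minimum at x* = 0 (since φ'(x) = 6x + 96x^3 = 0 only at x = 0 for real x with both coefficients positive, and φ → ∞ as |x| → ∞). At x* = 0, φ(0) = 0 and φ''(0) = 6. Laplace's method then gives
  I(n) ~ sqrt(2π / (n · φ''(0))) · e^(−n φ(0)) = sqrt(2π / (6n)) = sqrt(π/(3n)).
The 24 · x^4 term contributes only at subleading order (an O(1/n) relative correction).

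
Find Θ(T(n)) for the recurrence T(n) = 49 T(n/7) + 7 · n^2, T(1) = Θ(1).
T(n) = Θ(n^2 log n)

log_7 49 = 2, and f(n) = 7 · n^2 = Θ(n^(log_7 49)). This is Case 2 of the master theorem: T(n) = Θ(f(n) · log n) = Θ(n^2 log n).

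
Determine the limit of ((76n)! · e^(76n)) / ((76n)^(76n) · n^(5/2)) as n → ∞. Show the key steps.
lim = 0

Stirling: (76n)! ~ sqrt(2π·76n) · (76n/e)^(76n). Hence
  (76n)! · e^(76n) / (76n)^(76n) ~ sqrt(2π·76n).
Dividing by n^(5/2): sqrt(2π·76n) / n^(5/2) = sqrt(2π·76) · n^((1−5)/2), so the expression behaves like sqrt(2π·76) · n^((1−5)/2) → 0.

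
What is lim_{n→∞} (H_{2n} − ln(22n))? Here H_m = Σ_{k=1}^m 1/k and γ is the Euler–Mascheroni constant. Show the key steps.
lim = −ln 11 + γ

By Euler-Maclaurin, H_m = ln m + γ + O(1/m). So
  H_{2n} − ln(22n) = ln(2n) + γ − ln(22n) + O(1/n)
                       = ln(2/22) + γ + O(1/n).
Hence the limit is ln(2/22) + γ (= −ln 11).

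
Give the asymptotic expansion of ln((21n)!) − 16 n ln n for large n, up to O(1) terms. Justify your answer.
ln((21n)!) − 16 n ln n = 5 n ln n + 21(ln 21 − 1) n + (1/2) ln(2π·21n) + O(1/n)

Stirling: ln((21n)!) = 21n ln(21n) − 21n + (1/2) ln(2π·21n) + O(1/n).
Expand 21n ln(21n) = 21n (ln n + ln 21) = 21n ln n + 21n ln 21.
Subtract 16n ln n: leading term is (21 − 16) n ln n = 5 n ln n. The next term is 21n ln 21 − 21n = 21(ln 21 − 1) n. Then the (1/2) ln(2π·21n) correction.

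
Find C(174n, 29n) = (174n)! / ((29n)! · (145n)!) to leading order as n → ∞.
C(174n, 29n) ~ (46656/3125)^(29n) · sqrt(3/(5π·29n))

Write N = 29n. Apply Stirling to each factorial:
  (6N)! ~ sqrt(2π·6N) · (6N/e)^(6N),
  N! ~ sqrt(2π N) · (N/e)^N,
  (5N)! ~ sqrt(2π·5N) · (5N/e)^(5N).
The exponential factors combine to (6N)^(6N) / (N^N · (5N)^(5N)) = 6^(6N)/5^(5N) = (6^6/5^5)^N = (46656/3125)^N.
The square-root prefactors combine to sqrt(2π·6N) / (sqrt(2π N)·sqrt(2π·5N)) = sqrt(6 / (2π·5·N)) = sqrt(3/(5π·29n)).
Substituting N = 29n: C(174n, 29n) ~ (46656/3125)^(29n) · sqrt(3/(5π·29n)).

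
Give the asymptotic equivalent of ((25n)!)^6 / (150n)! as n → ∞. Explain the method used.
((25n)!)^6/(150n)! ~ ((2π·25n)^(5/2) / sqrt(6)) · 6^(−6·25n)  →  0

Write N = 25n. Stirling: N! ~ sqrt(2π N)(N/e)^N and (6N)! ~ sqrt(2π·6N)·(6N/e)^(6N).
  (N!)^6/(6N)! ~ (2π N)^(6/2) (N/e)^(6N) / [sqrt(2π·6N) (6N/e)^(6N)]
     = (2π N)^(6/2) / sqrt(2π·6N) · (N/(6N))^(6N)
     = (2π N)^((6−1)/2) / sqrt(6) · 6^(−6N).
Since 6^6 > 1, the factor 6^(−6N) decays exponentially, so the ratio → 0. Substituting N = 25n gives the stated form.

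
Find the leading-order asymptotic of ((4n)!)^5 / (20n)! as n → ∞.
((4n)!)^5/(20n)! ~ ((2π·4n)^(4/2) / sqrt(5)) · 5^(−5·4n)  →  0

Write N = 4n. Stirling: N! ~ sqrt(2π N)(N/e)^N and (5N)! ~ sqrt(2π·5N)·(5N/e)^(5N).
  (N!)^5/(5N)! ~ (2π N)^(5/2) (N/e)^(5N) / [sqrt(2π·5N) (5N/e)^(5N)]
     = (2π N)^(5/2) / sqrt(2π·5N) · (N/(5N))^(5N)
     = (2π N)^((5−1)/2) / sqrt(5) · 5^(−5N).
Since 5^5 > 1, the factor 5^(−5N) decays exponentially, so the ratio → 0. Substituting N = 4n gives the stated form.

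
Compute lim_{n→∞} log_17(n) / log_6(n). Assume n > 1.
lim = ln(6) / ln(17) = log_17(6)

Change of base: log_17(n) = ln n / ln 17 and log_6(n) = ln n / ln 6. The ratio is (ln n / ln 17) · (ln 6 / ln n) = ln 6 / ln 17, a constant independent of n. So the limit is ln 6 / ln 17 = log_17(6).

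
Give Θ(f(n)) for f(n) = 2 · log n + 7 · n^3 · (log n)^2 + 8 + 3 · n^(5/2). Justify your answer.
f(n) ∈ Θ(n^3 · (log n)^2)

Compare the terms by growth order. For large n, n^a · (log n)^b dominates n^a' · (log n)^b' iff a > a', or (a = a' and b > b'). Ranking the 4 terms shows the dominant one is 7 · n^3 · (log n)^2. Hence f(n) ∈ Θ(n^3 · (log n)^2).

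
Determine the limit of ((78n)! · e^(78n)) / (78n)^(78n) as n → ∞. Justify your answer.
lim = ∞

Stirling: (78n)! ~ sqrt(2π·78n) · (78n/e)^(78n). Hence
  (78n)! · e^(78n) / (78n)^(78n) ~ sqrt(2π·78n) = sqrt(2π·78) · sqrt(n) → ∞.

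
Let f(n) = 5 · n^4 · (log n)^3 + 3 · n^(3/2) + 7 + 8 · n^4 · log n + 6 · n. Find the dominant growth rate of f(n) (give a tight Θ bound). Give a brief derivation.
f(n) ∈ Θ(n^4 · (log n)^3)

Compare the terms by growth order. For large n, n^a · (log n)^b dominates n^a' · (log n)^b' iff a > a', or (a = a' and b > b'). Ranking the 5 terms shows the dominant one is 5 · n^4 · (log n)^3. Hence f(n) ∈ Θ(n^4 · (log n)^3).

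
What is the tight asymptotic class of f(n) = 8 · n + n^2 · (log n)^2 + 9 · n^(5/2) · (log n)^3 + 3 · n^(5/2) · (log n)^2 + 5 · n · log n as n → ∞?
f(n) ∈ Θ(n^(5/2) · (log n)^3)

Compare the terms by growth order. For large n, n^a · (log n)^b dominates n^a' · (log n)^b' iff a > a', or (a = a' and b > b'). Ranking the 5 terms shows the dominant one is 9 · n^(5/2) · (log n)^3. Hence f(n) ∈ Θ(n^(5/2) · (log n)^3).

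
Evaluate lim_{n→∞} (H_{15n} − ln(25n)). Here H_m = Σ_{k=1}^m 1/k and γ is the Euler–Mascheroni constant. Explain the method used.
lim = ln(3/5) + γ

By Euler-Maclaurin, H_m = ln m + γ + O(1/m). So
  H_{15n} − ln(25n) = ln(15n) + γ − ln(25n) + O(1/n)
                       = ln(15/25) + γ + O(1/n).
Hence the limit is ln(15/25) + γ (= ln(3/5)).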